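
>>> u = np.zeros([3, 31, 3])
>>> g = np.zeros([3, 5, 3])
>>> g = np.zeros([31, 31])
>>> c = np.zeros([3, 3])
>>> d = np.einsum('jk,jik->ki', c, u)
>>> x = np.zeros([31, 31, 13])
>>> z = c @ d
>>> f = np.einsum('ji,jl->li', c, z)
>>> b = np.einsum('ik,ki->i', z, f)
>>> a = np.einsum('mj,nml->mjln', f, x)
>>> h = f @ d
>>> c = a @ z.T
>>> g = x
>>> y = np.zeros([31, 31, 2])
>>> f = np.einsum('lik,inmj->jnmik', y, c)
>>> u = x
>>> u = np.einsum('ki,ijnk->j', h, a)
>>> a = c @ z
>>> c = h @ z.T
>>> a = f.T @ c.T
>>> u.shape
(3,)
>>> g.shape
(31, 31, 13)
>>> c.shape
(31, 3)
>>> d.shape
(3, 31)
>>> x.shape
(31, 31, 13)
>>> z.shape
(3, 31)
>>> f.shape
(3, 3, 13, 31, 2)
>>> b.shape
(3,)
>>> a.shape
(2, 31, 13, 3, 31)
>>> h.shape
(31, 31)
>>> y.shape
(31, 31, 2)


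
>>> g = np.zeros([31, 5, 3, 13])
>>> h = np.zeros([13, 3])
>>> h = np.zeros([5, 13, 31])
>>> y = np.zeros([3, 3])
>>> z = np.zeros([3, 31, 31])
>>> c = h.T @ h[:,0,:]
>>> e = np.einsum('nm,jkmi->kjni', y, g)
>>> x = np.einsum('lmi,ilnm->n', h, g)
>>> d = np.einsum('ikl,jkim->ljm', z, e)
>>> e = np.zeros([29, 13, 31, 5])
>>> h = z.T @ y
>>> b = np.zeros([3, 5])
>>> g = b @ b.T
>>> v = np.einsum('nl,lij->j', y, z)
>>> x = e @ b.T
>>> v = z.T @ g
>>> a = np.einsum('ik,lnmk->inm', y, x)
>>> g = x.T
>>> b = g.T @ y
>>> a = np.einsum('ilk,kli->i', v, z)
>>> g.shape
(3, 31, 13, 29)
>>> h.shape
(31, 31, 3)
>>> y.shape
(3, 3)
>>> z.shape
(3, 31, 31)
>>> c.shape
(31, 13, 31)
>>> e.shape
(29, 13, 31, 5)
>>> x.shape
(29, 13, 31, 3)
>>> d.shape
(31, 5, 13)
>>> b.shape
(29, 13, 31, 3)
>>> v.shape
(31, 31, 3)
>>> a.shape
(31,)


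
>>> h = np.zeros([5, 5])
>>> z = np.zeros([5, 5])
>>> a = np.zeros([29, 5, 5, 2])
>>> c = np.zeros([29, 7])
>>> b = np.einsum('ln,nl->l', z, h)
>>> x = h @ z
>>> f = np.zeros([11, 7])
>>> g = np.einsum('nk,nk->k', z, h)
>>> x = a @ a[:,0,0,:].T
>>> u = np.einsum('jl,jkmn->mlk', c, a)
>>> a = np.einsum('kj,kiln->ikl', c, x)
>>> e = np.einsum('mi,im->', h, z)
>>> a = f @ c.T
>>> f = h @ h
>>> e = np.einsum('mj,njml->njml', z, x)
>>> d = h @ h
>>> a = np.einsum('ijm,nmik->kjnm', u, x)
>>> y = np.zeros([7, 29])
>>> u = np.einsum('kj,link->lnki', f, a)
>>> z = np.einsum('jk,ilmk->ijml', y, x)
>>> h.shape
(5, 5)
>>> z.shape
(29, 7, 5, 5)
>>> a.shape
(29, 7, 29, 5)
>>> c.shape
(29, 7)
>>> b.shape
(5,)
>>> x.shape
(29, 5, 5, 29)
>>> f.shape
(5, 5)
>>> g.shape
(5,)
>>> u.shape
(29, 29, 5, 7)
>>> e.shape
(29, 5, 5, 29)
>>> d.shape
(5, 5)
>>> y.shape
(7, 29)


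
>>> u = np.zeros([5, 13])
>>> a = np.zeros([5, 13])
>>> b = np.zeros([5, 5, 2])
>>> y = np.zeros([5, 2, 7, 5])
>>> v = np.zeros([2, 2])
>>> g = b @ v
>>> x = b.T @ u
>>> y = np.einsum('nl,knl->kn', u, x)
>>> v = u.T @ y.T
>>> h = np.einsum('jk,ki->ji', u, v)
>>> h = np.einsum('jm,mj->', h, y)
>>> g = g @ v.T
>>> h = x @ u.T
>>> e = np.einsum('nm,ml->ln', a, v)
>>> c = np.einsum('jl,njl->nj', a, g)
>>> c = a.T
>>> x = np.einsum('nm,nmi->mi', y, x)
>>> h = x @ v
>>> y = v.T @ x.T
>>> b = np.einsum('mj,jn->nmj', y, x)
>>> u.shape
(5, 13)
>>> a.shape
(5, 13)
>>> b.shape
(13, 2, 5)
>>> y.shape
(2, 5)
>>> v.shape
(13, 2)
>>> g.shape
(5, 5, 13)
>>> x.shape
(5, 13)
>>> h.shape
(5, 2)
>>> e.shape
(2, 5)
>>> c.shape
(13, 5)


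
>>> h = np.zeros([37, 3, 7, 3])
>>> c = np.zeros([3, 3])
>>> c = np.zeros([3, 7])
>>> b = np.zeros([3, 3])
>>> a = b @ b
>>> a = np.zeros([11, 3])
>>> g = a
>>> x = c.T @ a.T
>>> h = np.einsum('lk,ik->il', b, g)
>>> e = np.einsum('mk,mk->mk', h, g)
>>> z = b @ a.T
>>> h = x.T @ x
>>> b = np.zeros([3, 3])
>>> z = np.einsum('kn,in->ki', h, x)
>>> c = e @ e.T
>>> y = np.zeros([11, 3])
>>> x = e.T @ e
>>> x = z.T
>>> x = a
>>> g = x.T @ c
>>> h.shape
(11, 11)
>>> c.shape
(11, 11)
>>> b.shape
(3, 3)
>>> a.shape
(11, 3)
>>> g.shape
(3, 11)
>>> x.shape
(11, 3)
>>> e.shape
(11, 3)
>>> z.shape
(11, 7)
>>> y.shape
(11, 3)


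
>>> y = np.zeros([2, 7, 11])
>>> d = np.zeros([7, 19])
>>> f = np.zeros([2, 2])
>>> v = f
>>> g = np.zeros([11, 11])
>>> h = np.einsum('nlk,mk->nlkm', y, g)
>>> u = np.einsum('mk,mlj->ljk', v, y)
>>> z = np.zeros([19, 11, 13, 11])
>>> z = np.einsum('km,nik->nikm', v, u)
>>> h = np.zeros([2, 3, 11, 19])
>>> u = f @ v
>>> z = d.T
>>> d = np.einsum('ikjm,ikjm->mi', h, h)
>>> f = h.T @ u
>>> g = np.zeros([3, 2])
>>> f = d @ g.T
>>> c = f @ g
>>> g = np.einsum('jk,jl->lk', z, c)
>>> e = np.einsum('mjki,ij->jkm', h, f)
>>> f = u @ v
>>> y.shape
(2, 7, 11)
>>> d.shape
(19, 2)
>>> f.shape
(2, 2)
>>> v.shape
(2, 2)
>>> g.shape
(2, 7)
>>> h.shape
(2, 3, 11, 19)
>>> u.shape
(2, 2)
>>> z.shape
(19, 7)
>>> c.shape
(19, 2)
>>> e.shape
(3, 11, 2)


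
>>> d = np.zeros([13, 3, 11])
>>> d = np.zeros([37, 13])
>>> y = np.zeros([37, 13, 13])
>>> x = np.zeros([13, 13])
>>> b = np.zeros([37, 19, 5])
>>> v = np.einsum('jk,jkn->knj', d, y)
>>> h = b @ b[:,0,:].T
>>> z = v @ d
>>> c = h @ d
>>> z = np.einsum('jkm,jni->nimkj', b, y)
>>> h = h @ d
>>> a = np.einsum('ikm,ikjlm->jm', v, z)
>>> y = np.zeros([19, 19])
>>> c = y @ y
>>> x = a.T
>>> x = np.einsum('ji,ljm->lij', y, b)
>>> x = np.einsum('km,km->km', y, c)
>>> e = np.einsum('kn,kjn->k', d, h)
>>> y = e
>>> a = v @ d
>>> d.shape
(37, 13)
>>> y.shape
(37,)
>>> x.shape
(19, 19)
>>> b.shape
(37, 19, 5)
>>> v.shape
(13, 13, 37)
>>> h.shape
(37, 19, 13)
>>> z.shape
(13, 13, 5, 19, 37)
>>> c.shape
(19, 19)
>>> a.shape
(13, 13, 13)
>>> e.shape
(37,)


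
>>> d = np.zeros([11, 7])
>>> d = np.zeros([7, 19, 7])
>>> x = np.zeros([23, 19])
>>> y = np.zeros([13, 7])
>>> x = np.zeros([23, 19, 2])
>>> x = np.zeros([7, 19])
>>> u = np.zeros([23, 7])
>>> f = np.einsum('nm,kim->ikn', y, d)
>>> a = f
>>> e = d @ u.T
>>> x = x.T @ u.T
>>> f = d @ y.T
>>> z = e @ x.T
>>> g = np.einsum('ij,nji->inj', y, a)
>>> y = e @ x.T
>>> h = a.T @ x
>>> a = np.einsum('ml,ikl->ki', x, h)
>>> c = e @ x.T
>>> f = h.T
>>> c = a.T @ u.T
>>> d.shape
(7, 19, 7)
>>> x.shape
(19, 23)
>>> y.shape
(7, 19, 19)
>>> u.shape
(23, 7)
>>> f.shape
(23, 7, 13)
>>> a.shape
(7, 13)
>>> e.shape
(7, 19, 23)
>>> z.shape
(7, 19, 19)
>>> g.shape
(13, 19, 7)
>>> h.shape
(13, 7, 23)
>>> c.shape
(13, 23)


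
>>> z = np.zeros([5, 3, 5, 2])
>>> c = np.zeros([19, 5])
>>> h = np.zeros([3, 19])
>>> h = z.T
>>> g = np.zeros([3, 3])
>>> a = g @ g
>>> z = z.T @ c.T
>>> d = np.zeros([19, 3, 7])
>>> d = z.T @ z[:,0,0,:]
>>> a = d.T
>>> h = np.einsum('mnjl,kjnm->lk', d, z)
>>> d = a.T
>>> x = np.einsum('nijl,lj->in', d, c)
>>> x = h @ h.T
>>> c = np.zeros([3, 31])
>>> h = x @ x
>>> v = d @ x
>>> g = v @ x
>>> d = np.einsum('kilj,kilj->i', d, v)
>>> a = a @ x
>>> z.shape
(2, 5, 3, 19)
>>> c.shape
(3, 31)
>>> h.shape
(19, 19)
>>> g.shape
(19, 3, 5, 19)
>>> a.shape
(19, 5, 3, 19)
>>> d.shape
(3,)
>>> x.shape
(19, 19)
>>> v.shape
(19, 3, 5, 19)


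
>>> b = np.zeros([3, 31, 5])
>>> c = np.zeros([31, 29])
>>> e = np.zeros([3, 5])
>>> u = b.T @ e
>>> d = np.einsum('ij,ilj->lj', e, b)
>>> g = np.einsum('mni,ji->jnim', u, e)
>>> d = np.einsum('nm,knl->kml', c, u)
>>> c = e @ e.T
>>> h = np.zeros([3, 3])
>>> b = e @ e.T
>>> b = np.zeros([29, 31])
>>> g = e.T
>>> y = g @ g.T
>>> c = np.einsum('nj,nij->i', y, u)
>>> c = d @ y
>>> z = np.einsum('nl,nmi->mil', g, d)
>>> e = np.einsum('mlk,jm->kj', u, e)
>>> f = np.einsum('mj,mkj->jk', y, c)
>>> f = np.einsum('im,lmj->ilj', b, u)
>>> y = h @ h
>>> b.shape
(29, 31)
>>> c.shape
(5, 29, 5)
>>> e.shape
(5, 3)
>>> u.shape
(5, 31, 5)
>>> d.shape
(5, 29, 5)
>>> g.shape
(5, 3)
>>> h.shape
(3, 3)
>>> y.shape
(3, 3)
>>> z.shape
(29, 5, 3)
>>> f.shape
(29, 5, 5)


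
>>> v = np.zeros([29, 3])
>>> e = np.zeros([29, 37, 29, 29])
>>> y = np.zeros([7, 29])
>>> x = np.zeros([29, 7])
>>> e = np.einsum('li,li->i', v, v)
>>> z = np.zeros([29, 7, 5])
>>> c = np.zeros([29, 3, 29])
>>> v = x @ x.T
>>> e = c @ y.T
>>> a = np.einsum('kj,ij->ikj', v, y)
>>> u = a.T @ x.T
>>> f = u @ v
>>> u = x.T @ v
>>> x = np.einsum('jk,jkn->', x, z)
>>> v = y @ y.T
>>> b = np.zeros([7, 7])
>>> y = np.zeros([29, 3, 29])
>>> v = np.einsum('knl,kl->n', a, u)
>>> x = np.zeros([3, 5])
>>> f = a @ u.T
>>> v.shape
(29,)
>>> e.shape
(29, 3, 7)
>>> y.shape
(29, 3, 29)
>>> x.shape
(3, 5)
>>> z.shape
(29, 7, 5)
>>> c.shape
(29, 3, 29)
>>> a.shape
(7, 29, 29)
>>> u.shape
(7, 29)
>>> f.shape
(7, 29, 7)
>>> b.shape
(7, 7)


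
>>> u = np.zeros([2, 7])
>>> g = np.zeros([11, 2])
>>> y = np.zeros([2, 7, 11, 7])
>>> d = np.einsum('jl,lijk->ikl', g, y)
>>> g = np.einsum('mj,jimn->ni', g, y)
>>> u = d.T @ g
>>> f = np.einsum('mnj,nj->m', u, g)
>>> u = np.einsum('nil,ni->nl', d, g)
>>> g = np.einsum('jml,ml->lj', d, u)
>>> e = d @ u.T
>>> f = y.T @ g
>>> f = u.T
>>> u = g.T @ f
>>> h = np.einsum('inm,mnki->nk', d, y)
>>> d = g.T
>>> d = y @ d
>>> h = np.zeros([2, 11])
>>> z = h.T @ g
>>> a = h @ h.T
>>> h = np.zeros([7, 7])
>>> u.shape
(7, 7)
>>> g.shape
(2, 7)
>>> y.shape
(2, 7, 11, 7)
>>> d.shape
(2, 7, 11, 2)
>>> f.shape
(2, 7)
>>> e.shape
(7, 7, 7)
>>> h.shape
(7, 7)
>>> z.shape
(11, 7)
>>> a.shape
(2, 2)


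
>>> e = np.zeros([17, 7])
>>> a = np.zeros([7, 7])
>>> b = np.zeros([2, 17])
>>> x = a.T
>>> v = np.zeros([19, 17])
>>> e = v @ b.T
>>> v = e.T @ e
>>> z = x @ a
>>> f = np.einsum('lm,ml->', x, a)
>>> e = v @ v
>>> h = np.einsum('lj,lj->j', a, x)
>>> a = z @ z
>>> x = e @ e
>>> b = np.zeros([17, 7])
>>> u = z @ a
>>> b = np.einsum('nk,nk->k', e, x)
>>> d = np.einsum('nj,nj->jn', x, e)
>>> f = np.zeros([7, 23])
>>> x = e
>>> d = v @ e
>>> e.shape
(2, 2)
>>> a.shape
(7, 7)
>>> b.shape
(2,)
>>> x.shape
(2, 2)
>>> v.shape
(2, 2)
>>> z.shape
(7, 7)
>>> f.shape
(7, 23)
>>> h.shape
(7,)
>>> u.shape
(7, 7)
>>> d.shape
(2, 2)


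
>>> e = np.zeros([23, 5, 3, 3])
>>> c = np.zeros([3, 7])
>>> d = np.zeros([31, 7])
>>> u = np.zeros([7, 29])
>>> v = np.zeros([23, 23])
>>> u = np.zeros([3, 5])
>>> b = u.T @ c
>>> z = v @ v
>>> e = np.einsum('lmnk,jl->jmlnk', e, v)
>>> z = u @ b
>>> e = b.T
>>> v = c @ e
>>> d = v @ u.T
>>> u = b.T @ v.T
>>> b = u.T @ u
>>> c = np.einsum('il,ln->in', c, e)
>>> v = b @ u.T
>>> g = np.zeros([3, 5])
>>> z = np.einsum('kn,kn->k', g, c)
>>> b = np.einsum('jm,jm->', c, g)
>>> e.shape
(7, 5)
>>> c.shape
(3, 5)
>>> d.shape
(3, 3)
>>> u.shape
(7, 3)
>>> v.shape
(3, 7)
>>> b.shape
()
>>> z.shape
(3,)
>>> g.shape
(3, 5)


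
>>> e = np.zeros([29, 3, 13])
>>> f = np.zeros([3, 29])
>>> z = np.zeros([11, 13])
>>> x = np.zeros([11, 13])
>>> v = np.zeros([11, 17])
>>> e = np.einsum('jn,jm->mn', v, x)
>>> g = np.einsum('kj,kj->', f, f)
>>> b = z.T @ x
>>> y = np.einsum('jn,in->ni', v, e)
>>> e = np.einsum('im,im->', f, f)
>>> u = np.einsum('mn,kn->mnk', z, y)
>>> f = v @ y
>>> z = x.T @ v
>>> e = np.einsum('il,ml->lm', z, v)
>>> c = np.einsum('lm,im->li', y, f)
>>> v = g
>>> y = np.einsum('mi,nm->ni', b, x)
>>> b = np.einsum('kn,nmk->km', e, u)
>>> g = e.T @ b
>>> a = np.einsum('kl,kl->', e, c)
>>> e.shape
(17, 11)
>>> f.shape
(11, 13)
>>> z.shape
(13, 17)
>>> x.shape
(11, 13)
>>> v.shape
()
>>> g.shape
(11, 13)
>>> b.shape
(17, 13)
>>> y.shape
(11, 13)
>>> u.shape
(11, 13, 17)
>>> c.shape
(17, 11)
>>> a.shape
()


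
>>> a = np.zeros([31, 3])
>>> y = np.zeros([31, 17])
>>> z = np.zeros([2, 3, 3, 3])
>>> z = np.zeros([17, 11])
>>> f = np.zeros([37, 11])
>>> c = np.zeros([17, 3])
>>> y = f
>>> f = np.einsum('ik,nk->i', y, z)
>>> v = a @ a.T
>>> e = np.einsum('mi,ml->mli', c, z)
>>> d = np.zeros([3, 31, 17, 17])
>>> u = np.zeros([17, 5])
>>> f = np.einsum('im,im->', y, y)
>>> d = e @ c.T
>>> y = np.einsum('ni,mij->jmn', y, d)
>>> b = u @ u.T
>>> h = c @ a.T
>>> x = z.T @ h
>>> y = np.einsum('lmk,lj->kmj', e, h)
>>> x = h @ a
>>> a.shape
(31, 3)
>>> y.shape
(3, 11, 31)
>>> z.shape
(17, 11)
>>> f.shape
()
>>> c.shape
(17, 3)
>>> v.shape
(31, 31)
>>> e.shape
(17, 11, 3)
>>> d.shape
(17, 11, 17)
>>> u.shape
(17, 5)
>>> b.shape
(17, 17)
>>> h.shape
(17, 31)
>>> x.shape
(17, 3)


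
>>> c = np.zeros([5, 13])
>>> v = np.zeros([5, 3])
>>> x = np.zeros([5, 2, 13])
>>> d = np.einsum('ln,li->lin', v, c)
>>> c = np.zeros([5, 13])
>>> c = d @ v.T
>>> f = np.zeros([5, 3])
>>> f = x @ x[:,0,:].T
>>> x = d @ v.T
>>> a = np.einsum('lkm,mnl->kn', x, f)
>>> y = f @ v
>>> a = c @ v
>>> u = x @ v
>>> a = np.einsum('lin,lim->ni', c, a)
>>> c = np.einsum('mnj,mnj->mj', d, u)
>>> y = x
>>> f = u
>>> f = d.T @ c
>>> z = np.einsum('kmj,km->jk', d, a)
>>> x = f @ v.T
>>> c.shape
(5, 3)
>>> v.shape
(5, 3)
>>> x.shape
(3, 13, 5)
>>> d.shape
(5, 13, 3)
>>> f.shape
(3, 13, 3)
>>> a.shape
(5, 13)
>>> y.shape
(5, 13, 5)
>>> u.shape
(5, 13, 3)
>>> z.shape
(3, 5)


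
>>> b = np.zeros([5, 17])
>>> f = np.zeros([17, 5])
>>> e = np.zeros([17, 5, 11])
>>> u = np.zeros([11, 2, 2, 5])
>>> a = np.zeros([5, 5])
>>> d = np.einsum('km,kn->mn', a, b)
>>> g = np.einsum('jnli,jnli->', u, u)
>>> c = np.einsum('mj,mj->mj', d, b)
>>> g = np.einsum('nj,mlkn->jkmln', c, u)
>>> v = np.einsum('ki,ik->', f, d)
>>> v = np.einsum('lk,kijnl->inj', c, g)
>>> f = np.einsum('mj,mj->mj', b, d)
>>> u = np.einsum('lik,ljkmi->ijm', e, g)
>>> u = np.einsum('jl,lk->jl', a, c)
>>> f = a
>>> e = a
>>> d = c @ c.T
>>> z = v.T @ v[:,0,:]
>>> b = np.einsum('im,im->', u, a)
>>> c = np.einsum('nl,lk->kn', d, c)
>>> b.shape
()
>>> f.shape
(5, 5)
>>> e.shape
(5, 5)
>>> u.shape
(5, 5)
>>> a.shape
(5, 5)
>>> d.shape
(5, 5)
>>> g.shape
(17, 2, 11, 2, 5)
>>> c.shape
(17, 5)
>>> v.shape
(2, 2, 11)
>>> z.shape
(11, 2, 11)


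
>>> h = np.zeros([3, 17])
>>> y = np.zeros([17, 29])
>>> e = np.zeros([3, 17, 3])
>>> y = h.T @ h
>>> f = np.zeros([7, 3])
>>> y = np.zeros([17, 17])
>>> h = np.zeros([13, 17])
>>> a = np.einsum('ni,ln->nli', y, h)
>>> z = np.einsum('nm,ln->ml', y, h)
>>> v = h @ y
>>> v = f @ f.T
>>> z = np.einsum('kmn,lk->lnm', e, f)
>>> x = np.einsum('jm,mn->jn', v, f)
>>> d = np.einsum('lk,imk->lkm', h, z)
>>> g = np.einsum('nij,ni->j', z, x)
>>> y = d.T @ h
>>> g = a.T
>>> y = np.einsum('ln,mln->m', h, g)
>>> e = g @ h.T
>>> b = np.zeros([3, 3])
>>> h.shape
(13, 17)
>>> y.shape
(17,)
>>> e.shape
(17, 13, 13)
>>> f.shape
(7, 3)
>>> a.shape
(17, 13, 17)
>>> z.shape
(7, 3, 17)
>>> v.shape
(7, 7)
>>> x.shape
(7, 3)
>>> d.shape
(13, 17, 3)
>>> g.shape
(17, 13, 17)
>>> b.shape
(3, 3)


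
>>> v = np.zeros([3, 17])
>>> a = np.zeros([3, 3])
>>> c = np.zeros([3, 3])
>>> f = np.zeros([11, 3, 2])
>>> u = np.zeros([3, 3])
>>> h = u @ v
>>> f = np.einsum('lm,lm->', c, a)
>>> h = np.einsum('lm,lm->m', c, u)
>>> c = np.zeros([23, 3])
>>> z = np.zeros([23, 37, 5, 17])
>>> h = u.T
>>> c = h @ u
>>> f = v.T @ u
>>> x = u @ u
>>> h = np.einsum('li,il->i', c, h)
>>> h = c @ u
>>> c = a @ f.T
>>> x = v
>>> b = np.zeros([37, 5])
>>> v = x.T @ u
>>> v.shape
(17, 3)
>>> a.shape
(3, 3)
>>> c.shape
(3, 17)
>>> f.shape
(17, 3)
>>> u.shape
(3, 3)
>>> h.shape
(3, 3)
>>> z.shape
(23, 37, 5, 17)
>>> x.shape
(3, 17)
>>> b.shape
(37, 5)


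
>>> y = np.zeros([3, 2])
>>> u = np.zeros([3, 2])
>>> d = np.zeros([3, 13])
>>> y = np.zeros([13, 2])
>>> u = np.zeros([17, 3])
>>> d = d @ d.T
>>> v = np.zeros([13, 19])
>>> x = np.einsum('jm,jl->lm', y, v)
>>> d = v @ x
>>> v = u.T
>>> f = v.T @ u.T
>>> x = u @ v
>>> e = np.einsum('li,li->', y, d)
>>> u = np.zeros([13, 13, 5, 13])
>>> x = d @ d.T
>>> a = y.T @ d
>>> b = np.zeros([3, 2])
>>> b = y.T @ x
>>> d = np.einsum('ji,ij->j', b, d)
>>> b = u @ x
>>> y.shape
(13, 2)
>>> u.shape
(13, 13, 5, 13)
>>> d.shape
(2,)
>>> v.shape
(3, 17)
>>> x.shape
(13, 13)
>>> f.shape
(17, 17)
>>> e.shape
()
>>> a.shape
(2, 2)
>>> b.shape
(13, 13, 5, 13)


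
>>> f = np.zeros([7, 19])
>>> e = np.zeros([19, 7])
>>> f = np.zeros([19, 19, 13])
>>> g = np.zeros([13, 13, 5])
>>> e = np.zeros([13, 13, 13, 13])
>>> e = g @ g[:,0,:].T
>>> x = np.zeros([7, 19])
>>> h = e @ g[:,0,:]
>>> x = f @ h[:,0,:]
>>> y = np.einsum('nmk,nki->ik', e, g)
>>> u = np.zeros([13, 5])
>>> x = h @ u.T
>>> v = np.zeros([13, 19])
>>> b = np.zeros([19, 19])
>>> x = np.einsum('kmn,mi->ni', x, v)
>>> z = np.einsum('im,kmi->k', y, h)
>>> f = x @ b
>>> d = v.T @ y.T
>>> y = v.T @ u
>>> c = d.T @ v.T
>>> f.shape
(13, 19)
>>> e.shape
(13, 13, 13)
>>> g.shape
(13, 13, 5)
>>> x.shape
(13, 19)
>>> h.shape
(13, 13, 5)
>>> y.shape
(19, 5)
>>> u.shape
(13, 5)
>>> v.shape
(13, 19)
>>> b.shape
(19, 19)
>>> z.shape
(13,)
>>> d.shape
(19, 5)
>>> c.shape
(5, 13)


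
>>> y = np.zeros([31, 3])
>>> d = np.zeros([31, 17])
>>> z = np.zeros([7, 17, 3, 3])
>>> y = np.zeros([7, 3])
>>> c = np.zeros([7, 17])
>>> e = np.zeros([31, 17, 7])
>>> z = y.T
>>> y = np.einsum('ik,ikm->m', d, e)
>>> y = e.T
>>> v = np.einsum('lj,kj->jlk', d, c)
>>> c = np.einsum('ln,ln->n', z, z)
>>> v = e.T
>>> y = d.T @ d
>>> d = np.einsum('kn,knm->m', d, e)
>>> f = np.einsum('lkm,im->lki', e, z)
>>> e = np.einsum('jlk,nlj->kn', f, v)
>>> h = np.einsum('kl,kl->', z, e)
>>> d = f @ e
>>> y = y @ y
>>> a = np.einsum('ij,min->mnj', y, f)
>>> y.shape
(17, 17)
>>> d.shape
(31, 17, 7)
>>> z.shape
(3, 7)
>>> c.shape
(7,)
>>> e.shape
(3, 7)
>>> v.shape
(7, 17, 31)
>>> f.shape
(31, 17, 3)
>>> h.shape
()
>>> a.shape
(31, 3, 17)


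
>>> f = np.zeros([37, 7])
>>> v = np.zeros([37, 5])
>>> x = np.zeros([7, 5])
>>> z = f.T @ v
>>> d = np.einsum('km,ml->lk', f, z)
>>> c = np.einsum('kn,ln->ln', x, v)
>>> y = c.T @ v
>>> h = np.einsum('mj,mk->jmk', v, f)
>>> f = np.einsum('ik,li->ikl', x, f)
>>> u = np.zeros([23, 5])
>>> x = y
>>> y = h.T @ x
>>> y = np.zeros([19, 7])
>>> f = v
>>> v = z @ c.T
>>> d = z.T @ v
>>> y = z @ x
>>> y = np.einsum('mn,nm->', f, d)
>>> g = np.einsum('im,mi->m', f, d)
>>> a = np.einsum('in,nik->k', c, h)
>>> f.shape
(37, 5)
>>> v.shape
(7, 37)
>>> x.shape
(5, 5)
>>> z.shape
(7, 5)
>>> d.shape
(5, 37)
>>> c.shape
(37, 5)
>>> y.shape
()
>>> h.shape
(5, 37, 7)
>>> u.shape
(23, 5)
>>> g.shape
(5,)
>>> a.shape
(7,)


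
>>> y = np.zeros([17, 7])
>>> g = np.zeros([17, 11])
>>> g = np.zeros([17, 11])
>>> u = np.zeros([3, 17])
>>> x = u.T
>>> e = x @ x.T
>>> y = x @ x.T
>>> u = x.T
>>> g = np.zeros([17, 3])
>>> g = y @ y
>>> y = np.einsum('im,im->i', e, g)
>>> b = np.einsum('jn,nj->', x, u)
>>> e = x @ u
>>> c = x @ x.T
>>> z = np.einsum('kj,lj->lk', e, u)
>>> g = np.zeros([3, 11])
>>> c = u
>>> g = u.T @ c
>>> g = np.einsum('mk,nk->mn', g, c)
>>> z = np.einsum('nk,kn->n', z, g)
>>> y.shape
(17,)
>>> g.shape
(17, 3)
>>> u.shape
(3, 17)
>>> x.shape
(17, 3)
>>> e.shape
(17, 17)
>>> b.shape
()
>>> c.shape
(3, 17)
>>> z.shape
(3,)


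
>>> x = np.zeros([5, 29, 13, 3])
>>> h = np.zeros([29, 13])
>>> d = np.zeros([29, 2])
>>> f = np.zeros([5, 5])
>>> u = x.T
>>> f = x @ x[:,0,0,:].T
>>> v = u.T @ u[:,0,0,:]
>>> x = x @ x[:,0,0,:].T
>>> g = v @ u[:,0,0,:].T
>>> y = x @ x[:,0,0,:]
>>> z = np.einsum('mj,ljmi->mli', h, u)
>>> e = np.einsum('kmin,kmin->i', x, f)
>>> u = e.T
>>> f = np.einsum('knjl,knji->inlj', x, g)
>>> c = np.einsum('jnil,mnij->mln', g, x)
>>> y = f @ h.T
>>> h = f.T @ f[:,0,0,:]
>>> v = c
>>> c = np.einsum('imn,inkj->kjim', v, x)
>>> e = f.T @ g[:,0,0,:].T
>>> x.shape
(5, 29, 13, 5)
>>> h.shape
(13, 5, 29, 13)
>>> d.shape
(29, 2)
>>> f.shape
(3, 29, 5, 13)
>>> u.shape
(13,)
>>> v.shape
(5, 3, 29)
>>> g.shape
(5, 29, 13, 3)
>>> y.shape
(3, 29, 5, 29)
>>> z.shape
(29, 3, 5)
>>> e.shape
(13, 5, 29, 5)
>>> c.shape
(13, 5, 5, 3)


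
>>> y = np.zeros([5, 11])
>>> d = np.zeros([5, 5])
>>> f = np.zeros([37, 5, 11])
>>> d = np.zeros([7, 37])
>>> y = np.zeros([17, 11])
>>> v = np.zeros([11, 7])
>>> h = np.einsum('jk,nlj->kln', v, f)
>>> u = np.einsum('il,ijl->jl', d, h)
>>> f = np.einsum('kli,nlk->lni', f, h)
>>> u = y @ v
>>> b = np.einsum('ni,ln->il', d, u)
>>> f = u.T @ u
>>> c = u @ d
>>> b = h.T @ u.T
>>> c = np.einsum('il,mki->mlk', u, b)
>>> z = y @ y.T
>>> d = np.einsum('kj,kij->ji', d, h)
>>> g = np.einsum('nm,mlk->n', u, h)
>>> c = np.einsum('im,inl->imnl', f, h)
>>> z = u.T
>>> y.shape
(17, 11)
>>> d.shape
(37, 5)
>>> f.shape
(7, 7)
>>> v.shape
(11, 7)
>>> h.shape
(7, 5, 37)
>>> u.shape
(17, 7)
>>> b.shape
(37, 5, 17)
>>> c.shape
(7, 7, 5, 37)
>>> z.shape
(7, 17)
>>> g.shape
(17,)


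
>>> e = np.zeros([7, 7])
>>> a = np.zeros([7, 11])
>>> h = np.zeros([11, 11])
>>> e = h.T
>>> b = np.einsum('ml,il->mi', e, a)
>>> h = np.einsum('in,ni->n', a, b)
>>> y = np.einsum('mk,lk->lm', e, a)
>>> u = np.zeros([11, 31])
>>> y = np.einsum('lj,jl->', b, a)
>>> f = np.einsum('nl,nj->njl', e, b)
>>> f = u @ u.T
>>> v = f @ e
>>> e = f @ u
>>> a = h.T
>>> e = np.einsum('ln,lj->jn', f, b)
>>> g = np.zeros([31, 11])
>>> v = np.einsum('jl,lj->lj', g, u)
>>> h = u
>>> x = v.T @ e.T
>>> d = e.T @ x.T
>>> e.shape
(7, 11)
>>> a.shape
(11,)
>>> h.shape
(11, 31)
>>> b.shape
(11, 7)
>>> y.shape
()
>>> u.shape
(11, 31)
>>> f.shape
(11, 11)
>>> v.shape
(11, 31)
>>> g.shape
(31, 11)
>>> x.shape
(31, 7)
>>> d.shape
(11, 31)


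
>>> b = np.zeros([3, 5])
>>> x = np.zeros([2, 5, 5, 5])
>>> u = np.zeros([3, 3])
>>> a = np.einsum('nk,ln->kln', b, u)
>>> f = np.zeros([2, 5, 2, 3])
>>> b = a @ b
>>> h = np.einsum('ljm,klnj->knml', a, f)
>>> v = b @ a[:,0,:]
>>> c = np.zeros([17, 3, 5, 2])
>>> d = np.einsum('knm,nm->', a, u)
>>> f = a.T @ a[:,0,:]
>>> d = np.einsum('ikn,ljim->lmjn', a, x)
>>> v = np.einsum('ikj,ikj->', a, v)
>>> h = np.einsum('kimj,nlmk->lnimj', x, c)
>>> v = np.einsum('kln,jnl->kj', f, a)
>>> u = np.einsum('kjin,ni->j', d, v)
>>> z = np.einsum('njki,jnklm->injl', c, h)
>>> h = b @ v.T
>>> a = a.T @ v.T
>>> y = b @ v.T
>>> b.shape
(5, 3, 5)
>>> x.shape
(2, 5, 5, 5)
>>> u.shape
(5,)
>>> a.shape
(3, 3, 3)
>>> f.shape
(3, 3, 3)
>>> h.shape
(5, 3, 3)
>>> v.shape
(3, 5)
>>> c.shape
(17, 3, 5, 2)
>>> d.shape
(2, 5, 5, 3)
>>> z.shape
(2, 17, 3, 5)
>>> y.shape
(5, 3, 3)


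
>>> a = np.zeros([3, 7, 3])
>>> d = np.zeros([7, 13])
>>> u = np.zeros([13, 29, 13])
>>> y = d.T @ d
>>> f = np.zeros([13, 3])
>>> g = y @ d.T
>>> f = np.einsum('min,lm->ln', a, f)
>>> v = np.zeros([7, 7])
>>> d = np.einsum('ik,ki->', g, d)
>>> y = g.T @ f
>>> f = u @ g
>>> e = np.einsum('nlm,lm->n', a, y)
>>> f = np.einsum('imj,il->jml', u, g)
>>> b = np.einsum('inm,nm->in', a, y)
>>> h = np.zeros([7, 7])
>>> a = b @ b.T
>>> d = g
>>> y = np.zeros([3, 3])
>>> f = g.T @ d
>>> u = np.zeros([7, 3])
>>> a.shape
(3, 3)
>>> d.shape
(13, 7)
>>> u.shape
(7, 3)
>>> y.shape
(3, 3)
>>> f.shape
(7, 7)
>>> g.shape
(13, 7)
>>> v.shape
(7, 7)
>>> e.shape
(3,)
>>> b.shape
(3, 7)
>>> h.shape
(7, 7)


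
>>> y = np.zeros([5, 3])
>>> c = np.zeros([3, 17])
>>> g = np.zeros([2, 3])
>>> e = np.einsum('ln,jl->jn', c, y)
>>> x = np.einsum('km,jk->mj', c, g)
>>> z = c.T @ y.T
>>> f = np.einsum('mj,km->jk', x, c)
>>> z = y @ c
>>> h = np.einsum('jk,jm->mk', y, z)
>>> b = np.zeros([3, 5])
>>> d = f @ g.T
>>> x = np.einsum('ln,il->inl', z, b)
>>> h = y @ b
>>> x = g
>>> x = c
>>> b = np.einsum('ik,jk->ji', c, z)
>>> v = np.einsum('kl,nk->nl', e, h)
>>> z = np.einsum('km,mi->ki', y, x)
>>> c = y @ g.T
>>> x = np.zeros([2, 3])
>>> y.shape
(5, 3)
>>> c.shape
(5, 2)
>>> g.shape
(2, 3)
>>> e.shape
(5, 17)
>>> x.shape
(2, 3)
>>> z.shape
(5, 17)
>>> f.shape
(2, 3)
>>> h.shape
(5, 5)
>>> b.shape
(5, 3)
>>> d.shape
(2, 2)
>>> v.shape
(5, 17)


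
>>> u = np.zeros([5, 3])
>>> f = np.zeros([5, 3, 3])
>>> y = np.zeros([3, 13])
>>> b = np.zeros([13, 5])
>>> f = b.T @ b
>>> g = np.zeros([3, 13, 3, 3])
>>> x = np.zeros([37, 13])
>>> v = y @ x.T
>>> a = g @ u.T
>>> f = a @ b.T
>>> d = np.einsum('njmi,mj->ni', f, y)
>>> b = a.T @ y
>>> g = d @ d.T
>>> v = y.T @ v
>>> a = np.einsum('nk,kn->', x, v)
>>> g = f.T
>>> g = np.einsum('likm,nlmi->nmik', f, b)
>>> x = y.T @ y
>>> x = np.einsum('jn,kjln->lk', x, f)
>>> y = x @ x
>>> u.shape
(5, 3)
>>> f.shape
(3, 13, 3, 13)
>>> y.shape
(3, 3)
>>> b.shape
(5, 3, 13, 13)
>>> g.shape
(5, 13, 13, 3)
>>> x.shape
(3, 3)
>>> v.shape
(13, 37)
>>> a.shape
()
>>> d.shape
(3, 13)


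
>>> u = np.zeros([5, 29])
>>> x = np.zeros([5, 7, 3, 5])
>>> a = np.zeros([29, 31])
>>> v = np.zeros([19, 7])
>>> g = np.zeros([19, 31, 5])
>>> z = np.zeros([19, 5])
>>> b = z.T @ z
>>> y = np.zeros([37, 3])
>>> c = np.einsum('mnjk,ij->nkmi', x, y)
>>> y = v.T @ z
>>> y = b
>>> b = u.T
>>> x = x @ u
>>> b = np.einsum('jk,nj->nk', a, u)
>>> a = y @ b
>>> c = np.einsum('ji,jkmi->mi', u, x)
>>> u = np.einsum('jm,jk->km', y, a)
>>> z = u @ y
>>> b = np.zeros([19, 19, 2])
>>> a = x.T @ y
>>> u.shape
(31, 5)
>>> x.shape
(5, 7, 3, 29)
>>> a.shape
(29, 3, 7, 5)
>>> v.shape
(19, 7)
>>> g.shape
(19, 31, 5)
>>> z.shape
(31, 5)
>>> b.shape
(19, 19, 2)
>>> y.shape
(5, 5)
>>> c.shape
(3, 29)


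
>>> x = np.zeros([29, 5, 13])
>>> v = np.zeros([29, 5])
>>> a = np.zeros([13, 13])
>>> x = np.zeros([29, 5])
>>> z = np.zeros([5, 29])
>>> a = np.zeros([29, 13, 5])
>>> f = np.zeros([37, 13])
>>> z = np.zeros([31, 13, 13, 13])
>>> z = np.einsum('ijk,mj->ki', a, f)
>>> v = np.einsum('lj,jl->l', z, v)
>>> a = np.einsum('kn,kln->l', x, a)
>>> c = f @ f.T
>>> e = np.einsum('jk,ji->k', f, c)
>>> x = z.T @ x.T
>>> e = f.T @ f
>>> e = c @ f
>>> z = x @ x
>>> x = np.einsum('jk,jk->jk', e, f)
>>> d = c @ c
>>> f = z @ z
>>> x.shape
(37, 13)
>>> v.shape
(5,)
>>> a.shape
(13,)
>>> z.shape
(29, 29)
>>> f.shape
(29, 29)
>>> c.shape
(37, 37)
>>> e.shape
(37, 13)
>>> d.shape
(37, 37)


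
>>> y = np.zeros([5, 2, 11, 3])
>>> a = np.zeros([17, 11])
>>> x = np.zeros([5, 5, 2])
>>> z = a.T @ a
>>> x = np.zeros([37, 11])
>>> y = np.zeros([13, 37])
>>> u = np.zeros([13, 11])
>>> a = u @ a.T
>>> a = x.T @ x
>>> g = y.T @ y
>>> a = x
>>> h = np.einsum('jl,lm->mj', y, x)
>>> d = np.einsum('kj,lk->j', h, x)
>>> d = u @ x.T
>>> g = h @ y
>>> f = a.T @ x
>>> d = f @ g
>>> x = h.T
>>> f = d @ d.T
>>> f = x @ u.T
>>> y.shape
(13, 37)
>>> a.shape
(37, 11)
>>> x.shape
(13, 11)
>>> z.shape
(11, 11)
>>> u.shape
(13, 11)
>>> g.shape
(11, 37)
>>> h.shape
(11, 13)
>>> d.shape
(11, 37)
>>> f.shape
(13, 13)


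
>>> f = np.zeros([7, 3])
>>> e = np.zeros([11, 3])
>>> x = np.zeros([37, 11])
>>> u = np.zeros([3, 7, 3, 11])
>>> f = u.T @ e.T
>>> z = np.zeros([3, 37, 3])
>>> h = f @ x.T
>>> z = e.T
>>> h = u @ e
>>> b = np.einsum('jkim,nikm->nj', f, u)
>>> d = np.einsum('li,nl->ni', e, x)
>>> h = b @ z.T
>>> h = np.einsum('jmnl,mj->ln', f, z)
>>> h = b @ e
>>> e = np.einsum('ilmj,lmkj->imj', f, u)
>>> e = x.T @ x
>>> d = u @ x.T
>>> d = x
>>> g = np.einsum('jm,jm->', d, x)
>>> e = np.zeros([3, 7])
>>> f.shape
(11, 3, 7, 11)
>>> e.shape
(3, 7)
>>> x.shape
(37, 11)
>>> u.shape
(3, 7, 3, 11)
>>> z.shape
(3, 11)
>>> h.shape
(3, 3)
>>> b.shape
(3, 11)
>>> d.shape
(37, 11)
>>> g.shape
()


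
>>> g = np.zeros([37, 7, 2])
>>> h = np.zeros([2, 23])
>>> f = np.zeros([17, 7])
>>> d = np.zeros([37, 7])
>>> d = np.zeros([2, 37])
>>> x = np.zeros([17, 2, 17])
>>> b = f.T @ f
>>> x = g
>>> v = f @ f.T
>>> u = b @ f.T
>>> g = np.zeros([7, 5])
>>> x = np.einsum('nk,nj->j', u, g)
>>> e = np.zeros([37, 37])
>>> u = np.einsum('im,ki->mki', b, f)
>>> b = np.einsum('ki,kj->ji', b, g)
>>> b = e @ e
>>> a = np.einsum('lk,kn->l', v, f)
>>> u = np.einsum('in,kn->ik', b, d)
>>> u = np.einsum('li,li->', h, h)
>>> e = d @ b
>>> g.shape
(7, 5)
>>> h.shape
(2, 23)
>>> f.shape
(17, 7)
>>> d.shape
(2, 37)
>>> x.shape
(5,)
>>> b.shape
(37, 37)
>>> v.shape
(17, 17)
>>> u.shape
()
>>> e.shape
(2, 37)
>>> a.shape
(17,)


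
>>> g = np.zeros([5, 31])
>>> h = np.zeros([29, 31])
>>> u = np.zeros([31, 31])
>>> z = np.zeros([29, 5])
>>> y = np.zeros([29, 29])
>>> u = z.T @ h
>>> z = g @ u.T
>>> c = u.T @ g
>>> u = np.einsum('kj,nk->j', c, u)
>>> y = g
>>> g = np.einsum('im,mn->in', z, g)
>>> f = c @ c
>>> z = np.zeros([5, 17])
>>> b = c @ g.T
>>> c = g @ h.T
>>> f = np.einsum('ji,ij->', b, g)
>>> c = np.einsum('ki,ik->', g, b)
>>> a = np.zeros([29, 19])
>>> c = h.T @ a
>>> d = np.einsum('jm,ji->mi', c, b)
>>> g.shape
(5, 31)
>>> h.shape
(29, 31)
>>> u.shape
(31,)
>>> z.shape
(5, 17)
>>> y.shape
(5, 31)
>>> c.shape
(31, 19)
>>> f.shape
()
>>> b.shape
(31, 5)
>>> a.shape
(29, 19)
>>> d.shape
(19, 5)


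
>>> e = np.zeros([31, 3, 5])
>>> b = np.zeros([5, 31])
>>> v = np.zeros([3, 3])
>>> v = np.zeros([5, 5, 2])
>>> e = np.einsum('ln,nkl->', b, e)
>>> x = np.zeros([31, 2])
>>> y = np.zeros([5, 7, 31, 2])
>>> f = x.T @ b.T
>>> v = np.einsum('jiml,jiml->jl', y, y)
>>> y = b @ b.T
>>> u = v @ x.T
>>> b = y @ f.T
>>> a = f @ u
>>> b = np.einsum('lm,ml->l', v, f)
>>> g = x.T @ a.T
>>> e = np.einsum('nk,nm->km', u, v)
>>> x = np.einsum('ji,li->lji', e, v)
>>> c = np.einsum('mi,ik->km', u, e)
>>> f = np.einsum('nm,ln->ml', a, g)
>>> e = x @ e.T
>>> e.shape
(5, 31, 31)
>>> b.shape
(5,)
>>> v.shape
(5, 2)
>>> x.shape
(5, 31, 2)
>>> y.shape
(5, 5)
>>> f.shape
(31, 2)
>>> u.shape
(5, 31)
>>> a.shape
(2, 31)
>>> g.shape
(2, 2)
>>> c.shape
(2, 5)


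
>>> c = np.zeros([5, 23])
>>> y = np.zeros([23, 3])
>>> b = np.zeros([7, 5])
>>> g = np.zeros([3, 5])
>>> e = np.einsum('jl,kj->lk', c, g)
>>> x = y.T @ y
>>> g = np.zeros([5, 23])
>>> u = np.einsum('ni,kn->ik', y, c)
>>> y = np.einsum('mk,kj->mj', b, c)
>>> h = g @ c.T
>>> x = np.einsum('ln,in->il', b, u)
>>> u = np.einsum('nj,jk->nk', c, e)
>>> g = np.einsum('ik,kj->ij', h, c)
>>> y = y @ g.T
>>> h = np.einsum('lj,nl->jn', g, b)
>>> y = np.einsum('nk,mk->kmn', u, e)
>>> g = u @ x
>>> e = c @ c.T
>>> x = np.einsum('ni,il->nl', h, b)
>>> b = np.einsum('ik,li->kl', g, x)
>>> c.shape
(5, 23)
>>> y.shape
(3, 23, 5)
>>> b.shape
(7, 23)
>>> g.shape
(5, 7)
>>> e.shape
(5, 5)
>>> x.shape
(23, 5)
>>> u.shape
(5, 3)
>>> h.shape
(23, 7)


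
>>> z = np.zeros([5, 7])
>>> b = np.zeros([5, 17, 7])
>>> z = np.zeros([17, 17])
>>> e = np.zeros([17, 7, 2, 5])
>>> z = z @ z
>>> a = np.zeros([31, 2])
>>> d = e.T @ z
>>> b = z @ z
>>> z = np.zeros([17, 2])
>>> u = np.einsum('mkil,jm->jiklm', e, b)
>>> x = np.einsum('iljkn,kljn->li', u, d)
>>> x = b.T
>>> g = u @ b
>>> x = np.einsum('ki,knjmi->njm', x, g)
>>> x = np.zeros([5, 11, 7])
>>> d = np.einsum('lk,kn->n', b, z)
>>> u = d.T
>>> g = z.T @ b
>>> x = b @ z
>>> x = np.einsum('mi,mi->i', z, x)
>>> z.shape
(17, 2)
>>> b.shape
(17, 17)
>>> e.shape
(17, 7, 2, 5)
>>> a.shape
(31, 2)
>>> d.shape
(2,)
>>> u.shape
(2,)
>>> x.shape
(2,)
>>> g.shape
(2, 17)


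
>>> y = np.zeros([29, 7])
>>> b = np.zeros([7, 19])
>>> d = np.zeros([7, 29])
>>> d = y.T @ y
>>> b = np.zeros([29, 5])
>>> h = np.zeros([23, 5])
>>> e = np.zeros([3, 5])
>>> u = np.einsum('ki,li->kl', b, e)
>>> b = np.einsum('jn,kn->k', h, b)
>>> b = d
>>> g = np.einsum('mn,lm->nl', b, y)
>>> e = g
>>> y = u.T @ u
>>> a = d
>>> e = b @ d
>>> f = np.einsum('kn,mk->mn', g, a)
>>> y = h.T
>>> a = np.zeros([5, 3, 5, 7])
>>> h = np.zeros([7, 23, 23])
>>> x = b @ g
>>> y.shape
(5, 23)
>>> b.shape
(7, 7)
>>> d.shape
(7, 7)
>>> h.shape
(7, 23, 23)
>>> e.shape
(7, 7)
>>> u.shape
(29, 3)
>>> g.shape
(7, 29)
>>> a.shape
(5, 3, 5, 7)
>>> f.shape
(7, 29)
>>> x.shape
(7, 29)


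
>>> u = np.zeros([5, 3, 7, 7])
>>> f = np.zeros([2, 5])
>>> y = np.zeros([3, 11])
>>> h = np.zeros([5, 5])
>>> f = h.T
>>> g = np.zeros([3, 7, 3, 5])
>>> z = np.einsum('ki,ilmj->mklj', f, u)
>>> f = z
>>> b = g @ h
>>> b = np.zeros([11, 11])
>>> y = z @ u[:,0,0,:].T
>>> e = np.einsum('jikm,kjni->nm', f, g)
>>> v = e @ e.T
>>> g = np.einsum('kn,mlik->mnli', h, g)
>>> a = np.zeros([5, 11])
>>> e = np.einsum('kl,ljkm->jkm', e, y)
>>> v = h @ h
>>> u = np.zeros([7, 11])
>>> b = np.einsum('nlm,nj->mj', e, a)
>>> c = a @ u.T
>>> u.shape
(7, 11)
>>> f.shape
(7, 5, 3, 7)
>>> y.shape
(7, 5, 3, 5)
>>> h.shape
(5, 5)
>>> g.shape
(3, 5, 7, 3)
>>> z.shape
(7, 5, 3, 7)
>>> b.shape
(5, 11)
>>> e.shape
(5, 3, 5)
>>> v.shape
(5, 5)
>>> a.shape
(5, 11)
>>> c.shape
(5, 7)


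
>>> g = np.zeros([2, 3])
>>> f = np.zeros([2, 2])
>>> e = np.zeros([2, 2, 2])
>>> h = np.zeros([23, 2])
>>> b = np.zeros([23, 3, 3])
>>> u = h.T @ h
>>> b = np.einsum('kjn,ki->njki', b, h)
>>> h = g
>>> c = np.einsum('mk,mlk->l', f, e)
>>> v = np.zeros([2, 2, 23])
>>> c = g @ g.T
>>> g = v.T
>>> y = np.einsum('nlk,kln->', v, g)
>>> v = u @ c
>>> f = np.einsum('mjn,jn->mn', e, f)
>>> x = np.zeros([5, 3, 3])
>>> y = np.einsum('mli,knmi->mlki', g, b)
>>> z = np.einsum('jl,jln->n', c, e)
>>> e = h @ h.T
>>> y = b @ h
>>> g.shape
(23, 2, 2)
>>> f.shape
(2, 2)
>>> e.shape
(2, 2)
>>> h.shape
(2, 3)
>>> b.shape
(3, 3, 23, 2)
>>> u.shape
(2, 2)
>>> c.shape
(2, 2)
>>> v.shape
(2, 2)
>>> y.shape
(3, 3, 23, 3)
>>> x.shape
(5, 3, 3)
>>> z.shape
(2,)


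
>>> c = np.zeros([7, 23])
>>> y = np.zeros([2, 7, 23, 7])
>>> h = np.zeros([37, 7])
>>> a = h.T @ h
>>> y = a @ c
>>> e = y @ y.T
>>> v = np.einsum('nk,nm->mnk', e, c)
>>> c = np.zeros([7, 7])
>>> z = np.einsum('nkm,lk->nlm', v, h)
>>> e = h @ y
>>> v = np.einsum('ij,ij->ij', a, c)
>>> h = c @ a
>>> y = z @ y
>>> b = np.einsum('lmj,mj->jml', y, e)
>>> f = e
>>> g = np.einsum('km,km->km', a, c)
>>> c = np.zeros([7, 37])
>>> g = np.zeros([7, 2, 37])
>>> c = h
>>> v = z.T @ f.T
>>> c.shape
(7, 7)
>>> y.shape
(23, 37, 23)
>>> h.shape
(7, 7)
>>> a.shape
(7, 7)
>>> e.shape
(37, 23)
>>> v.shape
(7, 37, 37)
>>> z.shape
(23, 37, 7)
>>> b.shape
(23, 37, 23)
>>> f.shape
(37, 23)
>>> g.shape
(7, 2, 37)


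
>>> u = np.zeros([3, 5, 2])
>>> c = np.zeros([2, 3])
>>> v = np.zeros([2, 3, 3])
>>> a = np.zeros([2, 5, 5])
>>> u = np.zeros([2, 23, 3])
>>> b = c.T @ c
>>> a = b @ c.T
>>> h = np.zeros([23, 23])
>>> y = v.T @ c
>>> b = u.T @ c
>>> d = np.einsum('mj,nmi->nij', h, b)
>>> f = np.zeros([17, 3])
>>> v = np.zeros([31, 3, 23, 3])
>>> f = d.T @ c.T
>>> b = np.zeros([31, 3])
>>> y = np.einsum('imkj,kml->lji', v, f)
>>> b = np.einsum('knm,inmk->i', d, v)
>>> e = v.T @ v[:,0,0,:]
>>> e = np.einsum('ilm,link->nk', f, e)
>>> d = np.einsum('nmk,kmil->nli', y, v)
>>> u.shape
(2, 23, 3)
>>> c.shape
(2, 3)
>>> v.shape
(31, 3, 23, 3)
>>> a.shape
(3, 2)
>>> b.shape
(31,)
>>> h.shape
(23, 23)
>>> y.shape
(2, 3, 31)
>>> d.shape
(2, 3, 23)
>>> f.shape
(23, 3, 2)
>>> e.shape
(3, 3)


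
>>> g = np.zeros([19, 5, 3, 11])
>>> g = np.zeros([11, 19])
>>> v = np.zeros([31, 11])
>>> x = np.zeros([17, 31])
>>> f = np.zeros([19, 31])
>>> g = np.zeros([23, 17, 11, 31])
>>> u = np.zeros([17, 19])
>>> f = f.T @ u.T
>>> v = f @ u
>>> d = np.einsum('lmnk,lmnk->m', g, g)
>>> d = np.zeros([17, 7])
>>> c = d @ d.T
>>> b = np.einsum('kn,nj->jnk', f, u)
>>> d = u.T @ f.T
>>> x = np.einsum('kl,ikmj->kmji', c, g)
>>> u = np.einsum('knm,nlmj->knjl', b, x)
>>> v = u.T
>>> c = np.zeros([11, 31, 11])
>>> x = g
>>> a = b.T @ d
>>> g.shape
(23, 17, 11, 31)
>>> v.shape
(11, 23, 17, 19)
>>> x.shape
(23, 17, 11, 31)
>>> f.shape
(31, 17)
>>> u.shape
(19, 17, 23, 11)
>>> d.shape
(19, 31)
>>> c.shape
(11, 31, 11)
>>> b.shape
(19, 17, 31)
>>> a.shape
(31, 17, 31)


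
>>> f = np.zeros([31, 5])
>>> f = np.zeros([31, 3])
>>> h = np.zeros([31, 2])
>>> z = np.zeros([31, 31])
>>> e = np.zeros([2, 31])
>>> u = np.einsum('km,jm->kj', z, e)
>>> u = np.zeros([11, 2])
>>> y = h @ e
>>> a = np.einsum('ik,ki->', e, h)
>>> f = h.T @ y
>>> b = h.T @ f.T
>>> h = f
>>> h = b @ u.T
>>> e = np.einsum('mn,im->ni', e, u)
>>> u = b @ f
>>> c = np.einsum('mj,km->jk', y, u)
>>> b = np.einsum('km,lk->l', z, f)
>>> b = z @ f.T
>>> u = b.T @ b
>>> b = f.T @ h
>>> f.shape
(2, 31)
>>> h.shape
(2, 11)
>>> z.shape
(31, 31)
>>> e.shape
(31, 11)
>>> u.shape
(2, 2)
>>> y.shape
(31, 31)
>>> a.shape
()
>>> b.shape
(31, 11)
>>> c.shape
(31, 2)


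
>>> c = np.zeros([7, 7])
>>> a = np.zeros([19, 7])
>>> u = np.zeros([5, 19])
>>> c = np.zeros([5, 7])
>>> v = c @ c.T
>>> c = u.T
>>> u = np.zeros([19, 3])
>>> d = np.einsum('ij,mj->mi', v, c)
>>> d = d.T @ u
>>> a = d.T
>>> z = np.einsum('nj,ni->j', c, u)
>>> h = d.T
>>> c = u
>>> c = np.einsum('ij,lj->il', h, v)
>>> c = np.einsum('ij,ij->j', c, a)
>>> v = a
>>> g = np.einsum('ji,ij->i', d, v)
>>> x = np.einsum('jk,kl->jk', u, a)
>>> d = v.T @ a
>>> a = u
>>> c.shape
(5,)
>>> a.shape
(19, 3)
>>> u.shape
(19, 3)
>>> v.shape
(3, 5)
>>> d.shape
(5, 5)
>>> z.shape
(5,)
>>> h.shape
(3, 5)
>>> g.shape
(3,)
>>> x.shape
(19, 3)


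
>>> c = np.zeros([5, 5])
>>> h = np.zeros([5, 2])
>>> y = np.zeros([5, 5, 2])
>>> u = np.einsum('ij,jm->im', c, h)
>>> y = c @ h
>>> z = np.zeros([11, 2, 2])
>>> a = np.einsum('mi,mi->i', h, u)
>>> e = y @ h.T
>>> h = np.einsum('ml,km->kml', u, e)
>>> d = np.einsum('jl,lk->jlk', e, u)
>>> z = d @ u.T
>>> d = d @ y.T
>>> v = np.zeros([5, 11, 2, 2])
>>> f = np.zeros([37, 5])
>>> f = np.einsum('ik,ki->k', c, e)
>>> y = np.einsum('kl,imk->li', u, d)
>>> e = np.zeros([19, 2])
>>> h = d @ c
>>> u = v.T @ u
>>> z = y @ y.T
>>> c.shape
(5, 5)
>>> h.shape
(5, 5, 5)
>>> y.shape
(2, 5)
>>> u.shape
(2, 2, 11, 2)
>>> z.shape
(2, 2)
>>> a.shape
(2,)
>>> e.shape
(19, 2)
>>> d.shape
(5, 5, 5)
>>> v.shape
(5, 11, 2, 2)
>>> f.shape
(5,)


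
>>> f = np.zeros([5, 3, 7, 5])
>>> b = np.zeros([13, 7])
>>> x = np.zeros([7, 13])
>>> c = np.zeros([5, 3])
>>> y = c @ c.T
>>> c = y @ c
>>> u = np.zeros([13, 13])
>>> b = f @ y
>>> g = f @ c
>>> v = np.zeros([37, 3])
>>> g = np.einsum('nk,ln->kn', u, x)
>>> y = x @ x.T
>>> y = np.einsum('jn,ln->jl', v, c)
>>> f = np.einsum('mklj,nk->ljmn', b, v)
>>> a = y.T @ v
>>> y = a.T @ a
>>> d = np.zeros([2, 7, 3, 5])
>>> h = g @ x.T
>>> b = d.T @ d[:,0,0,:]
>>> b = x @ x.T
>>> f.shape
(7, 5, 5, 37)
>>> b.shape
(7, 7)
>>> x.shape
(7, 13)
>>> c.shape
(5, 3)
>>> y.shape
(3, 3)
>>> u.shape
(13, 13)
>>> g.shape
(13, 13)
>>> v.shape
(37, 3)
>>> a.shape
(5, 3)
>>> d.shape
(2, 7, 3, 5)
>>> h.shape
(13, 7)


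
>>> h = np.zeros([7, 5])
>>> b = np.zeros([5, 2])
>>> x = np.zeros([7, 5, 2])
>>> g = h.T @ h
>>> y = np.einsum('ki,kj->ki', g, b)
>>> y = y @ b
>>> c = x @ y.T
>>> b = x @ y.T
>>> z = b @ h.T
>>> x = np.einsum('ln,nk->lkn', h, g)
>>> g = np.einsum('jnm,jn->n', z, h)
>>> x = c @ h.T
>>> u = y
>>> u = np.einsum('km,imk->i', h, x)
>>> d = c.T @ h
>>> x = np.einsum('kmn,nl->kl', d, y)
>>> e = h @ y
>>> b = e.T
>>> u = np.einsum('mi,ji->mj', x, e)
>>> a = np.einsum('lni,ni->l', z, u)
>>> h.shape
(7, 5)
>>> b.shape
(2, 7)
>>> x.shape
(5, 2)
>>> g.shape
(5,)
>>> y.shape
(5, 2)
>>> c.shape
(7, 5, 5)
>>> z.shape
(7, 5, 7)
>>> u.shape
(5, 7)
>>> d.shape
(5, 5, 5)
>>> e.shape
(7, 2)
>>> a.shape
(7,)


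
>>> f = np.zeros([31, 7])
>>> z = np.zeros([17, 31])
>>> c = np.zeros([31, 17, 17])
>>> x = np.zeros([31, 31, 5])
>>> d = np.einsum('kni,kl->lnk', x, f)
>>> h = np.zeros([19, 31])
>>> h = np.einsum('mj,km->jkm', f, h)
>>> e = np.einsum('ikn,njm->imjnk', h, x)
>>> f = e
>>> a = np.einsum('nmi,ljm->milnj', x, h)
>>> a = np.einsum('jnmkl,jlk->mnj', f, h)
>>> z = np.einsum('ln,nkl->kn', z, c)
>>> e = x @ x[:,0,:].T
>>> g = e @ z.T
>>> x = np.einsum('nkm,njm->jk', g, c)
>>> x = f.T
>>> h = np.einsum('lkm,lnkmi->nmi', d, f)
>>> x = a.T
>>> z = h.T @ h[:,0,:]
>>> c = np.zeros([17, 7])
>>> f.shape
(7, 5, 31, 31, 19)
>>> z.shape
(19, 31, 19)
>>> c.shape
(17, 7)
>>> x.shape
(7, 5, 31)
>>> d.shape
(7, 31, 31)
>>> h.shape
(5, 31, 19)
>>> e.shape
(31, 31, 31)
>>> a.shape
(31, 5, 7)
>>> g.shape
(31, 31, 17)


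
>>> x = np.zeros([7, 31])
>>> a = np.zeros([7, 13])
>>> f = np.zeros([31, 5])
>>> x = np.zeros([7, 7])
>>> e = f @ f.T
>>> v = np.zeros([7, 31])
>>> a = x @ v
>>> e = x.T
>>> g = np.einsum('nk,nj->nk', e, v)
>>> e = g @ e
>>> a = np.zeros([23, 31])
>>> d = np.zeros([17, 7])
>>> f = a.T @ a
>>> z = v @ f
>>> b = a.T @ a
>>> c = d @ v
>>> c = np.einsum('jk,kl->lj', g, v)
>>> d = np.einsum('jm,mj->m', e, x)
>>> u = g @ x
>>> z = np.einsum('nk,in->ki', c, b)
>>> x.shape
(7, 7)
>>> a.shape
(23, 31)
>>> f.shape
(31, 31)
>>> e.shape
(7, 7)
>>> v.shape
(7, 31)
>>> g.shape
(7, 7)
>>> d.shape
(7,)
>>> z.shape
(7, 31)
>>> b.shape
(31, 31)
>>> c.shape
(31, 7)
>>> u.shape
(7, 7)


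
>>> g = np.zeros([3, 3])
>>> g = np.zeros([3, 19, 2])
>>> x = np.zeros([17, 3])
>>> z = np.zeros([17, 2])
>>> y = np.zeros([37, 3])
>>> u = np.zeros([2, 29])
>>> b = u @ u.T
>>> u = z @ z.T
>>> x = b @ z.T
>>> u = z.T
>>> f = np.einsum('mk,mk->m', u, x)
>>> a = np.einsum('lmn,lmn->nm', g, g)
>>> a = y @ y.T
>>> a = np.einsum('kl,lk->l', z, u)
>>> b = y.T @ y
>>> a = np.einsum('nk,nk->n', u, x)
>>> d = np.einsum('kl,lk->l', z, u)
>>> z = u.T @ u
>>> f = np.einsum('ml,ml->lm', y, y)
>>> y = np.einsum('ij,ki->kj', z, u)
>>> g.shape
(3, 19, 2)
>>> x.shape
(2, 17)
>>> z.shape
(17, 17)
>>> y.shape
(2, 17)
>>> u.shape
(2, 17)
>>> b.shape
(3, 3)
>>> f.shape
(3, 37)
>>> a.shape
(2,)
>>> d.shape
(2,)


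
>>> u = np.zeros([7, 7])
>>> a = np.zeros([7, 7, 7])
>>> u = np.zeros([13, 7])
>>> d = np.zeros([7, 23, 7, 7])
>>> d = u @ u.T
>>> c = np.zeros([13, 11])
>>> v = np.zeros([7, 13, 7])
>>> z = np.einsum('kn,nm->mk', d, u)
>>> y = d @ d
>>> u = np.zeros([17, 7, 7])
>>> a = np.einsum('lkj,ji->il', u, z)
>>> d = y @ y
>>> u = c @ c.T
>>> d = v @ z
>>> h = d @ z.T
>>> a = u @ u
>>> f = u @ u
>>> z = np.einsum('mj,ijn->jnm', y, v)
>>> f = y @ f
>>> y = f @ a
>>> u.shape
(13, 13)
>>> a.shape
(13, 13)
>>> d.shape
(7, 13, 13)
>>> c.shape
(13, 11)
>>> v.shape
(7, 13, 7)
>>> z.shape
(13, 7, 13)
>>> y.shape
(13, 13)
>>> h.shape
(7, 13, 7)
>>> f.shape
(13, 13)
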